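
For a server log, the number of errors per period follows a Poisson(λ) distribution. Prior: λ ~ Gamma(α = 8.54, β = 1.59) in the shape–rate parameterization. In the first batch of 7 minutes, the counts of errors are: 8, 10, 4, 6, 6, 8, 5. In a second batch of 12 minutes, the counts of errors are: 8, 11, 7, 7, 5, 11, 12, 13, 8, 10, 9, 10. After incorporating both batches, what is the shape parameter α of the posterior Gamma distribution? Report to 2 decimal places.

166.54

With a Gamma(shape α, rate β) prior, the Poisson likelihood is conjugate: the posterior is Gamma(α + ΣXᵢ, β + n).
Batch 1: sum of counts S = 47 over n = 7 minutes.
After batch 1: Gamma(α+S, β+n) = Gamma(8.54+47, 1.59+7) = Gamma(55.54, 8.59).
Batch 2: sum of counts S = 111 over n = 12 minutes.
After batch 2: Gamma(α+S, β+n) = Gamma(55.54+111, 8.59+12) = Gamma(166.54, 20.59).
Posterior α = 166.54.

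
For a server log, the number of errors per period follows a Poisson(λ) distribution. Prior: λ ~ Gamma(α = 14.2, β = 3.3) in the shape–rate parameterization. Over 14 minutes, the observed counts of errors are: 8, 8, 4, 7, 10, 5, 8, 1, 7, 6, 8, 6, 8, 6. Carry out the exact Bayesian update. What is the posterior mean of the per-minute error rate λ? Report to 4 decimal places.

With a Gamma(shape α, rate β) prior, the Poisson likelihood is conjugate: the posterior is Gamma(α + ΣXᵢ, β + n).
Sum of counts S = 92 over n = 14 minutes.
Posterior: Gamma(α+S, β+n) = Gamma(14.2+92, 3.3+14) = Gamma(106.2, 17.3).
Posterior mean = α/β = 106.2/17.3 = 6.1387.

6.1387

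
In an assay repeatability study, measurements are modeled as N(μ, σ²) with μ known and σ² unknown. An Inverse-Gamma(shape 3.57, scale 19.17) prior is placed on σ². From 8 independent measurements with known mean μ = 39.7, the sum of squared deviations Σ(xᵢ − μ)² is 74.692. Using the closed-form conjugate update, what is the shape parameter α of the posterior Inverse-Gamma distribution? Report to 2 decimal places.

7.57

With known mean μ and an Inverse-Gamma(α, β) prior on σ², the Normal likelihood is conjugate: posterior is Inv-Gamma(α + n/2, β + Σ(xᵢ−μ)²/2).
Posterior: Inv-Gamma(3.57 + 8/2, 19.17 + 74.692/2) = Inv-Gamma(7.57, 56.5160).
Posterior α = 7.57.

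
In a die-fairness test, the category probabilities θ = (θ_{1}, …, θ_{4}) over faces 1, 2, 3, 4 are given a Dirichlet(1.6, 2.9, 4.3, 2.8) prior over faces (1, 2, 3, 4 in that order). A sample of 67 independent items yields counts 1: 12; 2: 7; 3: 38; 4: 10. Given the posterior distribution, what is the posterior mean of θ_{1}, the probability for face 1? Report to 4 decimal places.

0.1730

The Dirichlet prior is conjugate to the Multinomial likelihood: each posterior αⱼ = prior αⱼ + observed count nⱼ.
Posterior concentration: (13.6, 9.9, 42.3, 12.8), total = 78.6.
E[θ_{1}|data] = α_{1}/Σα = 13.6/78.6 = 0.1730.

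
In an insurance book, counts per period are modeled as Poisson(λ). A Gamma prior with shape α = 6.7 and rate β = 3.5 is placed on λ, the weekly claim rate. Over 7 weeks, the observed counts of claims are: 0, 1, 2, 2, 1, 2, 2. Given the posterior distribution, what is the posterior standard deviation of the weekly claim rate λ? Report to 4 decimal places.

With a Gamma(shape α, rate β) prior, the Poisson likelihood is conjugate: the posterior is Gamma(α + ΣXᵢ, β + n).
Sum of counts S = 10 over n = 7 weeks.
Posterior: Gamma(α+S, β+n) = Gamma(6.7+10, 3.5+7) = Gamma(16.7, 10.5).
SD = √α/β = √16.7/10.5 = 0.3892.

0.3892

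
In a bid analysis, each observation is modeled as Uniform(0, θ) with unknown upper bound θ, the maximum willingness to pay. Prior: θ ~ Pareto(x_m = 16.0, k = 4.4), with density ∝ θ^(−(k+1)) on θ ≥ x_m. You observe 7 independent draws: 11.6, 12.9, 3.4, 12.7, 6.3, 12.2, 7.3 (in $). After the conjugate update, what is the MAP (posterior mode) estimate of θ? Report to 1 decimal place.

A Pareto(scale x_m, shape k) prior on the upper bound θ of Uniform(0, θ) is conjugate: posterior is Pareto(max(x_m, max xᵢ), k + n).
Sample maximum = 12.9; prior scale x_m = 16.0 → posterior scale = max = 16.0.
Posterior shape = 4.4 + 7 = 11.4.
The Pareto density is decreasing on [x_m, ∞), so the mode is x_m = 16.0.

16.0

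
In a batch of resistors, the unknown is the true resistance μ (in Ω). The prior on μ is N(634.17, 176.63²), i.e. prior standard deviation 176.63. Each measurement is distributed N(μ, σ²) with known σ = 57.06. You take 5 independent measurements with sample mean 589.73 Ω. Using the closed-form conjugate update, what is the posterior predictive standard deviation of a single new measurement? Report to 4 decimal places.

For Normal data with known variance σ², a Normal(μ₀, σ₀²) prior on μ is conjugate. Posterior precision = 1/σ₀² + n/σ²; posterior mean is the precision-weighted average of μ₀ and x̄.
σ₀² = 176.63² = 31198.1569, σ² = 57.06² = 3255.8436; σ² + n·σ₀² = 3255.8436 + 5·31198.1569 = 159246.6281.
Posterior precision = 1/σ₀² + n/σ² = 1/31198.1569 + 5/3255.8436 = (σ² + n·σ₀²)/(σ₀²σ²) = 159246.6281/(31198.1569·3255.8436); posterior variance σₙ² = σ₀²σ²/(σ² + n·σ₀²) = 31198.1569·3255.8436/159246.6281 = 637.855386.
Predictive variance for one new observation = σₙ² + σ² = 31198.1569·3255.8436/159246.6281 + 3255.8436 = σ²·(σ₀² + 159246.6281)/159246.6281 = 3255.8436·190444.785/159246.6281 = 3893.698986; SD = √(3255.8436·190444.785/159246.6281) = 62.3995.

62.3995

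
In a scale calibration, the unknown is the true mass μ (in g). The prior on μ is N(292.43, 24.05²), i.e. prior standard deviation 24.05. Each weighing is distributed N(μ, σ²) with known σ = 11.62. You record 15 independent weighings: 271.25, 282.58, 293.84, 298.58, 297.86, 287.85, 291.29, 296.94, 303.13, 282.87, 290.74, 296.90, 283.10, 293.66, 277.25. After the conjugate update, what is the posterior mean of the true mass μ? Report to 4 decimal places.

289.8954

For Normal data with known variance σ², a Normal(μ₀, σ₀²) prior on μ is conjugate. Posterior precision = 1/σ₀² + n/σ²; posterior mean is the precision-weighted average of μ₀ and x̄.
Σxᵢ = 271.25 + 282.58 + 293.84 + 298.58 + 297.86 + 287.85 + 291.29 + 296.94 + 303.13 + 282.87 + 290.74 + 296.90 + 283.10 + 293.66 + 277.25 = 4347.84, so n·x̄ = 4347.84.
σ₀² = 24.05² = 578.4025, σ² = 11.62² = 135.0244; σ² + n·σ₀² = 135.0244 + 15·578.4025 = 8811.0619.
Posterior mean = (μ₀/σ₀² + n·x̄/σ²)/(1/σ₀² + n/σ²) = (σ²·μ₀ + σ₀²·n·x̄)/(σ² + n·σ₀²) = (135.0244·292.43 + 578.4025·4347.84)/8811.0619 = 2554286.710892/8811.0619 = 289.8954.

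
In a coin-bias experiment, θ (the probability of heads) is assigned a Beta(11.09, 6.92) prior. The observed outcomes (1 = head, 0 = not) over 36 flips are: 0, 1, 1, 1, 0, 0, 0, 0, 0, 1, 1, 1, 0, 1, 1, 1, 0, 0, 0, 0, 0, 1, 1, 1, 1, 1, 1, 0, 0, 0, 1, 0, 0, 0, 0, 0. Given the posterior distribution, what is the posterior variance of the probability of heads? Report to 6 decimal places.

0.004545

The Beta prior is conjugate to a Binomial/Bernoulli likelihood; the update adds successes to α and failures to β.
Posterior: Beta(α+k, β+n−k) = Beta(11.09+16, 6.92+20) = Beta(27.09, 26.92).
Var = αβ/((α+β)²(α+β+1)) = 27.09·26.92/(54.01²·55.01) = 0.004545.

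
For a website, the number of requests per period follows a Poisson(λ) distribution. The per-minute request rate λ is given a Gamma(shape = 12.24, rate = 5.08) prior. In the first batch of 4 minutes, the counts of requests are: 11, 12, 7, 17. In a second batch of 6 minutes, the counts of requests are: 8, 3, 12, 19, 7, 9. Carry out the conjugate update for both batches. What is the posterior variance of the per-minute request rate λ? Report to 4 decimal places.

0.5156

With a Gamma(shape α, rate β) prior, the Poisson likelihood is conjugate: the posterior is Gamma(α + ΣXᵢ, β + n).
Batch 1: sum of counts S = 47 over n = 4 minutes.
After batch 1: Gamma(α+S, β+n) = Gamma(12.24+47, 5.08+4) = Gamma(59.24, 9.08).
Batch 2: sum of counts S = 58 over n = 6 minutes.
After batch 2: Gamma(α+S, β+n) = Gamma(59.24+58, 9.08+6) = Gamma(117.24, 15.08).
Var = α/β² = 117.24/15.08² = 0.5156.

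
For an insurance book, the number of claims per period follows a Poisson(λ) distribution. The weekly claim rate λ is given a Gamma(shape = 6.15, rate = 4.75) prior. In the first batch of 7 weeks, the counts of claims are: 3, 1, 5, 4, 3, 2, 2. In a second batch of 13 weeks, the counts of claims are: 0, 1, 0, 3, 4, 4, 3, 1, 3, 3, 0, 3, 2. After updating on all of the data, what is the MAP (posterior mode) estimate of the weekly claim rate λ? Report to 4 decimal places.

With a Gamma(shape α, rate β) prior, the Poisson likelihood is conjugate: the posterior is Gamma(α + ΣXᵢ, β + n).
Batch 1: sum of counts S = 20 over n = 7 weeks.
After batch 1: Gamma(α+S, β+n) = Gamma(6.15+20, 4.75+7) = Gamma(26.15, 11.75).
Batch 2: sum of counts S = 27 over n = 13 weeks.
After batch 2: Gamma(α+S, β+n) = Gamma(26.15+27, 11.75+13) = Gamma(53.15, 24.75).
Mode of Gamma(α,β) for α≥1 is (α−1)/β = 52.15/24.75 = 2.1071.

2.1071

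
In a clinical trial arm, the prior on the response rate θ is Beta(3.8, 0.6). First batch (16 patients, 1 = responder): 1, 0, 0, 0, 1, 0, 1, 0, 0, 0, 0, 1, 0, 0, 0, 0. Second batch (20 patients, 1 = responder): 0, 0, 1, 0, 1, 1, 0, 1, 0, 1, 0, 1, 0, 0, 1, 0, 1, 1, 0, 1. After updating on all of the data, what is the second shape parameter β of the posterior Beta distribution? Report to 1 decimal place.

22.6

The Beta prior is conjugate to a Binomial/Bernoulli likelihood; the update adds successes to α and failures to β.
After batch 1: Beta(3.8+4, 0.6+12) = Beta(7.8, 12.6).
After batch 2: Beta(7.8+10, 12.6+10) = Beta(17.8, 22.6).
Posterior β = 22.6.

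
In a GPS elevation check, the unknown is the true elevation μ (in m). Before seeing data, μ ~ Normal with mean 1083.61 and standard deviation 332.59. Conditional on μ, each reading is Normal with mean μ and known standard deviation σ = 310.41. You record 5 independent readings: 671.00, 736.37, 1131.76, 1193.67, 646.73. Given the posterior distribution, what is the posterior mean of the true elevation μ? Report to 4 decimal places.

For Normal data with known variance σ², a Normal(μ₀, σ₀²) prior on μ is conjugate. Posterior precision = 1/σ₀² + n/σ²; posterior mean is the precision-weighted average of μ₀ and x̄.
Σxᵢ = 671.00 + 736.37 + 1131.76 + 1193.67 + 646.73 = 4379.53, so n·x̄ = 4379.53.
σ₀² = 332.59² = 110616.1081, σ² = 310.41² = 96354.3681; σ² + n·σ₀² = 96354.3681 + 5·110616.1081 = 649434.9086.
Posterior mean = (μ₀/σ₀² + n·x̄/σ²)/(1/σ₀² + n/σ²) = (σ²·μ₀ + σ₀²·n·x̄)/(σ² + n·σ₀²) = (96354.3681·1083.61 + 110616.1081·4379.53)/649434.9086 = 588857120.724034/649434.9086 = 906.7223.

906.7223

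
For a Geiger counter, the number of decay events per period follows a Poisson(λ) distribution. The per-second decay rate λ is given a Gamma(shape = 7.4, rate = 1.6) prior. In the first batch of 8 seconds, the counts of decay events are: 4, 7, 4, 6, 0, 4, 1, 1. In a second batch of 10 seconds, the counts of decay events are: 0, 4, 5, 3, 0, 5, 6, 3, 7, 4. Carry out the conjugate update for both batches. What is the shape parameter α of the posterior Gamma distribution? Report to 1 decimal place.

71.4

With a Gamma(shape α, rate β) prior, the Poisson likelihood is conjugate: the posterior is Gamma(α + ΣXᵢ, β + n).
Batch 1: sum of counts S = 27 over n = 8 seconds.
After batch 1: Gamma(α+S, β+n) = Gamma(7.4+27, 1.6+8) = Gamma(34.4, 9.6).
Batch 2: sum of counts S = 37 over n = 10 seconds.
After batch 2: Gamma(α+S, β+n) = Gamma(34.4+37, 9.6+10) = Gamma(71.4, 19.6).
Posterior α = 71.4.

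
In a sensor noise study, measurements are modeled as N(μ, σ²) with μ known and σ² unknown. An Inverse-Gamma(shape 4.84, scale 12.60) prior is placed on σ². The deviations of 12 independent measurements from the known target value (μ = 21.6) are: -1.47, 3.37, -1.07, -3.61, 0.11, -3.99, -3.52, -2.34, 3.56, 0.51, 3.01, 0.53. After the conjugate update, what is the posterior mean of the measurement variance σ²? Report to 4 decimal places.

5.5370

With known mean μ and an Inverse-Gamma(α, β) prior on σ², the Normal likelihood is conjugate: posterior is Inv-Gamma(α + n/2, β + Σ(xᵢ−μ)²/2).
Σ(xᵢ−μ)² = (-1.47)² + (3.37)² + (-1.07)² + (-3.61)² + (0.11)² + (-3.99)² + (-3.52)² + (-2.34)² + (3.56)² + (0.51)² + (3.01)² + (0.53)² = 83.7677.
Posterior: Inv-Gamma(4.84 + 12/2, 12.60 + 83.7677/2) = Inv-Gamma(10.84, 54.48385).
E[σ²|data] = β/(α−1) = 54.48385/9.84 = 5.5370.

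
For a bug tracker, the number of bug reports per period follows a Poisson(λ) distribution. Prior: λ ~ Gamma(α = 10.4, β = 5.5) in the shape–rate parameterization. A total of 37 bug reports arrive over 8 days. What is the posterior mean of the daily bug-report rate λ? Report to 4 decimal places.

3.5111

With a Gamma(shape α, rate β) prior, the Poisson likelihood is conjugate: the posterior is Gamma(α + ΣXᵢ, β + n).
Posterior: Gamma(α+S, β+n) = Gamma(10.4+37, 5.5+8) = Gamma(47.4, 13.5).
Posterior mean = α/β = 47.4/13.5 = 3.5111.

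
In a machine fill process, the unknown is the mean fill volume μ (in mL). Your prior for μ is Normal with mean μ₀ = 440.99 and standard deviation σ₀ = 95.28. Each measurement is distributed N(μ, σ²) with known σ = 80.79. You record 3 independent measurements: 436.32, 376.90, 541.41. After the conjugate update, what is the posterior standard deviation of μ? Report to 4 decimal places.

For Normal data with known variance σ², a Normal(μ₀, σ₀²) prior on μ is conjugate. Posterior precision = 1/σ₀² + n/σ²; posterior mean is the precision-weighted average of μ₀ and x̄.
σ₀² = 95.28² = 9078.2784, σ² = 80.79² = 6527.0241; σ² + n·σ₀² = 6527.0241 + 3·9078.2784 = 33761.8593.
Posterior precision = 1/σ₀² + n/σ² = 1/9078.2784 + 3/6527.0241 = (σ² + n·σ₀²)/(σ₀²σ²) = 33761.8593/(9078.2784·6527.0241); posterior variance σₙ² = σ₀²σ²/(σ² + n·σ₀²) = 9078.2784·6527.0241/33761.8593 = 1755.061573.
Posterior SD = √σₙ² = √(9078.2784·6527.0241/33761.8593) = 41.8935.

41.8935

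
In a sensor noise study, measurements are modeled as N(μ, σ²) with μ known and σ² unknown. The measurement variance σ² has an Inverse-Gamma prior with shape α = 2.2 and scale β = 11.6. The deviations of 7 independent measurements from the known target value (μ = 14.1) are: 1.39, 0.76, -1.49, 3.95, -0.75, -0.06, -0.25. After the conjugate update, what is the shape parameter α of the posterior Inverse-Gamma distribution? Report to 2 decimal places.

5.70

With known mean μ and an Inverse-Gamma(α, β) prior on σ², the Normal likelihood is conjugate: posterior is Inv-Gamma(α + n/2, β + Σ(xᵢ−μ)²/2).
Σ(xᵢ−μ)² = (1.39)² + (0.76)² + (-1.49)² + (3.95)² + (-0.75)² + (-0.06)² + (-0.25)² = 20.9609.
Posterior: Inv-Gamma(2.2 + 7/2, 11.6 + 20.9609/2) = Inv-Gamma(5.70, 22.08045).
Posterior α = 5.70.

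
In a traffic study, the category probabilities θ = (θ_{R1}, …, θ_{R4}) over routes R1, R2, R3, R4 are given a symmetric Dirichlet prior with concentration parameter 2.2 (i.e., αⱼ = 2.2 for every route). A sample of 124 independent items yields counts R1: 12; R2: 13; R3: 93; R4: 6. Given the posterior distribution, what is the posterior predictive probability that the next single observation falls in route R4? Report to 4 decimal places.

0.0617

The Dirichlet prior is conjugate to the Multinomial likelihood: each posterior αⱼ = prior αⱼ + observed count nⱼ.
Posterior concentration: (14.2, 15.2, 95.2, 8.2), total = 132.8.
P(next = R4 | data) = α_{R4}/Σα = 0.0617.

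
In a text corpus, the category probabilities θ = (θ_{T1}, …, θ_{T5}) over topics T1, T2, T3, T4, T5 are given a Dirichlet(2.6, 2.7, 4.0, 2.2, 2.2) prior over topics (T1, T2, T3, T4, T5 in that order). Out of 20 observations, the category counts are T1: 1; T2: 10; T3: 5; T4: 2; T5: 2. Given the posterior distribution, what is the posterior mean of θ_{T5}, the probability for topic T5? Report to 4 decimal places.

0.1246

The Dirichlet prior is conjugate to the Multinomial likelihood: each posterior αⱼ = prior αⱼ + observed count nⱼ.
Posterior concentration: (3.6, 12.7, 9.0, 4.2, 4.2), total = 33.7.
E[θ_{T5}|data] = α_{T5}/Σα = 4.2/33.7 = 0.1246.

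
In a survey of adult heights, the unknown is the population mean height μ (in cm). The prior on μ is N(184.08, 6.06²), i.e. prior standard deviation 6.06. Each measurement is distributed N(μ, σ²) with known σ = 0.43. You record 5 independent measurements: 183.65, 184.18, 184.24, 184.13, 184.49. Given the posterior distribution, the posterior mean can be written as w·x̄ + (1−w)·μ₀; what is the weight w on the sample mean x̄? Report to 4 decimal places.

0.9990

For Normal data with known variance σ², a Normal(μ₀, σ₀²) prior on μ is conjugate. Posterior precision = 1/σ₀² + n/σ²; posterior mean is the precision-weighted average of μ₀ and x̄.
σ₀² = 6.06² = 36.7236, σ² = 0.43² = 0.1849. Prior precision 1/σ₀² = 1/36.7236; data precision n/σ² = 5/0.1849.
w = (n/σ²)/(1/σ₀² + n/σ²) = n·σ₀²/(σ² + n·σ₀²) = 5·36.7236/(0.1849 + 5·36.7236) = 183.618/183.8029 = 0.9990.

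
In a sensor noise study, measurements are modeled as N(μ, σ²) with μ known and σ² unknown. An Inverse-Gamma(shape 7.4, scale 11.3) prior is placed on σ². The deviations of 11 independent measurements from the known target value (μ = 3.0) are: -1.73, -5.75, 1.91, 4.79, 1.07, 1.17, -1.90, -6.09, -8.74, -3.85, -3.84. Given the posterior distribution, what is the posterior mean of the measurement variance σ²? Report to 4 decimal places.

9.8494

With known mean μ and an Inverse-Gamma(α, β) prior on σ², the Normal likelihood is conjugate: posterior is Inv-Gamma(α + n/2, β + Σ(xᵢ−μ)²/2).
Σ(xᵢ−μ)² = (-1.73)² + (-5.75)² + (1.91)² + (4.79)² + (1.07)² + (1.17)² + (-1.90)² + (-6.09)² + (-8.74)² + (-3.85)² + (-3.84)² = 211.8152.
Posterior: Inv-Gamma(7.4 + 11/2, 11.3 + 211.8152/2) = Inv-Gamma(12.90, 117.20760).
E[σ²|data] = β/(α−1) = 117.20760/11.90 = 9.8494.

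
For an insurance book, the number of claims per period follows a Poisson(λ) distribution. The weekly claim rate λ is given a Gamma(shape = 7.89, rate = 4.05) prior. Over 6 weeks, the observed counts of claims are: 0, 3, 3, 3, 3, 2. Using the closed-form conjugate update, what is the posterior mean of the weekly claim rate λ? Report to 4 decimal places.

With a Gamma(shape α, rate β) prior, the Poisson likelihood is conjugate: the posterior is Gamma(α + ΣXᵢ, β + n).
Sum of counts S = 14 over n = 6 weeks.
Posterior: Gamma(α+S, β+n) = Gamma(7.89+14, 4.05+6) = Gamma(21.89, 10.05).
Posterior mean = α/β = 21.89/10.05 = 2.1781.

2.1781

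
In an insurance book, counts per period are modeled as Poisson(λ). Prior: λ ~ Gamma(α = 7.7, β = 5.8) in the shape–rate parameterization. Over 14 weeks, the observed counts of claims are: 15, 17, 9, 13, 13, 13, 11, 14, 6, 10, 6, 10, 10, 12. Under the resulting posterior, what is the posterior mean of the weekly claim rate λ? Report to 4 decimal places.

With a Gamma(shape α, rate β) prior, the Poisson likelihood is conjugate: the posterior is Gamma(α + ΣXᵢ, β + n).
Sum of counts S = 159 over n = 14 weeks.
Posterior: Gamma(α+S, β+n) = Gamma(7.7+159, 5.8+14) = Gamma(166.7, 19.8).
Posterior mean = α/β = 166.7/19.8 = 8.4192.

8.4192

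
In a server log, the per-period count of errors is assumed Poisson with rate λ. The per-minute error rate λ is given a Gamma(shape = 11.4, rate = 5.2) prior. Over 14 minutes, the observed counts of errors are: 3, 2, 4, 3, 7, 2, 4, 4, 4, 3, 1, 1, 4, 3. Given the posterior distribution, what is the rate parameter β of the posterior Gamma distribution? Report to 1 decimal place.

19.2

With a Gamma(shape α, rate β) prior, the Poisson likelihood is conjugate: the posterior is Gamma(α + ΣXᵢ, β + n).
Sum of counts S = 45 over n = 14 minutes.
Posterior: Gamma(α+S, β+n) = Gamma(11.4+45, 5.2+14) = Gamma(56.4, 19.2).
Posterior β = 19.2.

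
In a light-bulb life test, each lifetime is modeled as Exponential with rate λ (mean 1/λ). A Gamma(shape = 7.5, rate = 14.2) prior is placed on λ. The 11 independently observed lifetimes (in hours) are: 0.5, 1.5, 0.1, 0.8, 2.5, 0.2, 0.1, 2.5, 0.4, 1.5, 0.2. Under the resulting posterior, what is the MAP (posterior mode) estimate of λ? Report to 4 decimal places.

With a Gamma(shape α, rate β) prior on the exponential rate λ, the posterior after n observations with total T = Σxᵢ is Gamma(α+n, β+T).
Sum of observations T = 10.3 hours; n = 11.
Posterior: Gamma(7.5+11, 14.2+10.3) = Gamma(18.5, 24.5).
Mode = (α−1)/β = 0.7143.

0.7143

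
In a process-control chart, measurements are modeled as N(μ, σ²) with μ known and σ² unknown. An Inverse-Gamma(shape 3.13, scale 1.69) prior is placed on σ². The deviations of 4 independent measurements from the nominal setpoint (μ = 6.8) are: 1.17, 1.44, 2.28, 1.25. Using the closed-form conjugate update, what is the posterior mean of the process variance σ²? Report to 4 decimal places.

With known mean μ and an Inverse-Gamma(α, β) prior on σ², the Normal likelihood is conjugate: posterior is Inv-Gamma(α + n/2, β + Σ(xᵢ−μ)²/2).
Σ(xᵢ−μ)² = (1.17)² + (1.44)² + (2.28)² + (1.25)² = 10.2034.
Posterior: Inv-Gamma(3.13 + 4/2, 1.69 + 10.2034/2) = Inv-Gamma(5.13, 6.79170).
E[σ²|data] = β/(α−1) = 6.79170/4.13 = 1.6445.

1.6445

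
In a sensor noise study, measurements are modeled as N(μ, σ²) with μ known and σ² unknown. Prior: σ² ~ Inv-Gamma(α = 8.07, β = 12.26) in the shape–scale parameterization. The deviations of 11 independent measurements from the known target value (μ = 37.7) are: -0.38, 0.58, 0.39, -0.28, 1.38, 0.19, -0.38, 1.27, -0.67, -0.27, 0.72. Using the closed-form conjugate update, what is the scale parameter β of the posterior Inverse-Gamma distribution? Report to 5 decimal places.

With known mean μ and an Inverse-Gamma(α, β) prior on σ², the Normal likelihood is conjugate: posterior is Inv-Gamma(α + n/2, β + Σ(xᵢ−μ)²/2).
Σ(xᵢ−μ)² = (-0.38)² + (0.58)² + (0.39)² + (-0.28)² + (1.38)² + (0.19)² + (-0.38)² + (1.27)² + (-0.67)² + (-0.27)² + (0.72)² = 5.4493.
Posterior: Inv-Gamma(8.07 + 11/2, 12.26 + 5.4493/2) = Inv-Gamma(13.57, 14.98465).
Posterior β = 14.98465.

14.98465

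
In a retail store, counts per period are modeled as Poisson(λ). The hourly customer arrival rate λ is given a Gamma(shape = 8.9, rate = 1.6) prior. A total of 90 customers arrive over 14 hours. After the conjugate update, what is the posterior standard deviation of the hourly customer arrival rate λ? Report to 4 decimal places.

With a Gamma(shape α, rate β) prior, the Poisson likelihood is conjugate: the posterior is Gamma(α + ΣXᵢ, β + n).
Posterior: Gamma(α+S, β+n) = Gamma(8.9+90, 1.6+14) = Gamma(98.9, 15.6).
SD = √α/β = √98.9/15.6 = 0.6375.

0.6375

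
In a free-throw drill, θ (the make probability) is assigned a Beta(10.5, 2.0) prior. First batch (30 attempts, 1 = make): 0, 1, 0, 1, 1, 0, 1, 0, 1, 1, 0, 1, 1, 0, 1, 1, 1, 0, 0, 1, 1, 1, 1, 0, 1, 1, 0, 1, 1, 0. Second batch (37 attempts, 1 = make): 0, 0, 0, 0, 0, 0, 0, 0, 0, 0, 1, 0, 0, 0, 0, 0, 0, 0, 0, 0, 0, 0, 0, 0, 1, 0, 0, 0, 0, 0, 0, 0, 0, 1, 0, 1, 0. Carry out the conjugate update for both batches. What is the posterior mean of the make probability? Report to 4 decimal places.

The Beta prior is conjugate to a Binomial/Bernoulli likelihood; the update adds successes to α and failures to β.
After batch 1: Beta(10.5+19, 2.0+11) = Beta(29.5, 13.0).
After batch 2: Beta(29.5+4, 13.0+33) = Beta(33.5, 46.0).
Posterior mean = α/(α+β) = 33.5/79.5 = 0.4214.

0.4214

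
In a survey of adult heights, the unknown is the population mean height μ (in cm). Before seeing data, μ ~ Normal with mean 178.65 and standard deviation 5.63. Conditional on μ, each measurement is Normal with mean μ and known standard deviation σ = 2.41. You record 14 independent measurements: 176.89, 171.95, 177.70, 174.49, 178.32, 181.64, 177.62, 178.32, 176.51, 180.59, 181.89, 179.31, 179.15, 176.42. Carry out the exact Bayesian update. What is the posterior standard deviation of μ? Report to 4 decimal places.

For Normal data with known variance σ², a Normal(μ₀, σ₀²) prior on μ is conjugate. Posterior precision = 1/σ₀² + n/σ²; posterior mean is the precision-weighted average of μ₀ and x̄.
σ₀² = 5.63² = 31.6969, σ² = 2.41² = 5.8081; σ² + n·σ₀² = 5.8081 + 14·31.6969 = 449.5647.
Posterior precision = 1/σ₀² + n/σ² = 1/31.6969 + 14/5.8081 = (σ² + n·σ₀²)/(σ₀²σ²) = 449.5647/(31.6969·5.8081); posterior variance σₙ² = σ₀²σ²/(σ² + n·σ₀²) = 31.6969·5.8081/449.5647 = 0.409504.
Posterior SD = √σₙ² = √(31.6969·5.8081/449.5647) = 0.6399.

0.6399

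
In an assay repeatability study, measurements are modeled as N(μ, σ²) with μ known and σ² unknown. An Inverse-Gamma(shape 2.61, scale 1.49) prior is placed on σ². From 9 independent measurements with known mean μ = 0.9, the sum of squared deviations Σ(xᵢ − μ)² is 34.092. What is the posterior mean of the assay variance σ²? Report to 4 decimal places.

3.0337

With known mean μ and an Inverse-Gamma(α, β) prior on σ², the Normal likelihood is conjugate: posterior is Inv-Gamma(α + n/2, β + Σ(xᵢ−μ)²/2).
Posterior: Inv-Gamma(2.61 + 9/2, 1.49 + 34.092/2) = Inv-Gamma(7.11, 18.5360).
E[σ²|data] = β/(α−1) = 18.5360/6.11 = 3.0337.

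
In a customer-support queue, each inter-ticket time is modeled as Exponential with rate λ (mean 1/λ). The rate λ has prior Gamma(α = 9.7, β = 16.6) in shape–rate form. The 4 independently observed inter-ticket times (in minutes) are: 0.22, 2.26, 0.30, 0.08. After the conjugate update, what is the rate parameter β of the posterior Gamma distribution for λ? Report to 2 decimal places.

With a Gamma(shape α, rate β) prior on the exponential rate λ, the posterior after n observations with total T = Σxᵢ is Gamma(α+n, β+T).
Sum of observations T = 2.86 minutes; n = 4.
Posterior: Gamma(9.7+4, 16.6+2.86) = Gamma(13.7, 19.46).
Posterior β = 19.46.

19.46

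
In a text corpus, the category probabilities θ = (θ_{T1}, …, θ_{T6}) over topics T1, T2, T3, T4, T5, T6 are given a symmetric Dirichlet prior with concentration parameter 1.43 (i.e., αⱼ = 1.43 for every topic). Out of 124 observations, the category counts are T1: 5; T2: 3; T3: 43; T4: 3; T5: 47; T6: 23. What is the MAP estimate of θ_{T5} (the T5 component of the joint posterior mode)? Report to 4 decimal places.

0.3747

The Dirichlet prior is conjugate to the Multinomial likelihood: each posterior αⱼ = prior αⱼ + observed count nⱼ.
Posterior concentration: (6.43, 4.43, 44.43, 4.43, 48.43, 24.43), total = 132.58.
Joint mode component: (α_{T5}−1)/(Σα−K) = 47.43/126.58 = 0.3747.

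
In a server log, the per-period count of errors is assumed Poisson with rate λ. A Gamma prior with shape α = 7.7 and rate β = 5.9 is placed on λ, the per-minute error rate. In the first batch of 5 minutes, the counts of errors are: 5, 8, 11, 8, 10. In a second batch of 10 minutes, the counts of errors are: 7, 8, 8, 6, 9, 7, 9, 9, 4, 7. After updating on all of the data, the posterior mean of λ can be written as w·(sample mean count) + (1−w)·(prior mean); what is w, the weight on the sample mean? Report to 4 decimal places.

0.7177

With a Gamma(shape α, rate β) prior, the Poisson likelihood is conjugate: the posterior is Gamma(α + ΣXᵢ, β + n).
Total number of minutes: n = 5 + 10 = 15.
Posterior mean = (α₀+S)/(β₀+n) = [n/(β₀+n)]·(S/n) + [β₀/(β₀+n)]·(α₀/β₀), so only n and β₀ enter the weight.
Weight on data w = n/(β₀+n) = 15/(5.9+15) = 15/20.9 = 0.7177.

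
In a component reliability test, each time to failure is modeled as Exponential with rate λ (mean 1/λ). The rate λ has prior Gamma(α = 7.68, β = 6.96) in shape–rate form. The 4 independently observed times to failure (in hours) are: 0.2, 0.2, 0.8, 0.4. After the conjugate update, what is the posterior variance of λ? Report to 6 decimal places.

0.159403

With a Gamma(shape α, rate β) prior on the exponential rate λ, the posterior after n observations with total T = Σxᵢ is Gamma(α+n, β+T).
Sum of observations T = 1.6 hours; n = 4.
Posterior: Gamma(7.68+4, 6.96+1.6) = Gamma(11.68, 8.56).
Var = α/β² = 0.159403.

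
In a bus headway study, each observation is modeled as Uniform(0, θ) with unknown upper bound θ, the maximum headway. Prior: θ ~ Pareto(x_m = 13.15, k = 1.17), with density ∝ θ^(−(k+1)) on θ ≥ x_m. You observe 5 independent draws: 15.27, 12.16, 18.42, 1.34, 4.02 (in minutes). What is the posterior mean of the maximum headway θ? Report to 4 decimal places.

21.9829

A Pareto(scale x_m, shape k) prior on the upper bound θ of Uniform(0, θ) is conjugate: posterior is Pareto(max(x_m, max xᵢ), k + n).
Sample maximum = 18.42; prior scale x_m = 13.15 → posterior scale = max = 18.42.
Posterior shape = 1.17 + 5 = 6.17.
E[θ|data] = k·x_m/(k−1) = 6.17·18.42/5.17 = 21.9829.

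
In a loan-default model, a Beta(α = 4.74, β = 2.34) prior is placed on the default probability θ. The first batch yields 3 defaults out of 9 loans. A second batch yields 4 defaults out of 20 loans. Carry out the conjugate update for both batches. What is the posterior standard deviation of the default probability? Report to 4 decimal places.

The Beta prior is conjugate to a Binomial/Bernoulli likelihood; the update adds successes to α and failures to β.
After batch 1: Beta(4.74+3, 2.34+6) = Beta(7.74, 8.34).
After batch 2: Beta(7.74+4, 8.34+16) = Beta(11.74, 24.34).
Var = αβ/((α+β)²(α+β+1)) = 11.74·24.34/(36.08²·37.08) = 0.00591992; SD = √0.00591992 = 0.0769.

0.0769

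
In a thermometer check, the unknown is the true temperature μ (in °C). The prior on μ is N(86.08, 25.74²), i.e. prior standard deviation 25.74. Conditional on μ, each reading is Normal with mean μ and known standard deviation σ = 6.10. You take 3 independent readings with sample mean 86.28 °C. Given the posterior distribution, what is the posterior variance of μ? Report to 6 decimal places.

12.175402

For Normal data with known variance σ², a Normal(μ₀, σ₀²) prior on μ is conjugate. Posterior precision = 1/σ₀² + n/σ²; posterior mean is the precision-weighted average of μ₀ and x̄.
σ₀² = 25.74² = 662.5476, σ² = 6.10² = 37.21; σ² + n·σ₀² = 37.21 + 3·662.5476 = 2024.8528.
Posterior precision = 1/σ₀² + n/σ² = 1/662.5476 + 3/37.21 = (σ² + n·σ₀²)/(σ₀²σ²) = 2024.8528/(662.5476·37.21); posterior variance σₙ² = σ₀²σ²/(σ² + n·σ₀²) = 662.5476·37.21/2024.8528 = 12.175402.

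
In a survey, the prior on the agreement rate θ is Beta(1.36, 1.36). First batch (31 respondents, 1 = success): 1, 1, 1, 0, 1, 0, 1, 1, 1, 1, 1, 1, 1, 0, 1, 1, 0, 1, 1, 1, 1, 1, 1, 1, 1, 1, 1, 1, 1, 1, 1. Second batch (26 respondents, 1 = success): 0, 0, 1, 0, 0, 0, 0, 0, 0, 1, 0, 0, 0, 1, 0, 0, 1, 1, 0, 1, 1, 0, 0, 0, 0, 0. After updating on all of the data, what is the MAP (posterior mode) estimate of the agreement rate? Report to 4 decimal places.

0.5953

The Beta prior is conjugate to a Binomial/Bernoulli likelihood; the update adds successes to α and failures to β.
After batch 1: Beta(1.36+27, 1.36+4) = Beta(28.36, 5.36).
After batch 2: Beta(28.36+7, 5.36+19) = Beta(35.36, 24.36).
Mode of Beta(a,b) for a,b>1 is (a−1)/(a+b−2) = 34.36/57.72 = 0.5953.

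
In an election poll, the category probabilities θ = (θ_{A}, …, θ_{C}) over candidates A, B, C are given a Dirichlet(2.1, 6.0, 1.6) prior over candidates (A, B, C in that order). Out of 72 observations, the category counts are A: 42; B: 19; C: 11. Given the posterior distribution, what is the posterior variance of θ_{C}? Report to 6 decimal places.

0.001577

The Dirichlet prior is conjugate to the Multinomial likelihood: each posterior αⱼ = prior αⱼ + observed count nⱼ.
Posterior concentration: (44.1, 25.0, 12.6), total = 81.7.
Var[θ_j] = α_j(Σα−α_j)/((Σα)²(Σα+1)) = 12.6·69.1/(81.7²·82.7) = 0.001577.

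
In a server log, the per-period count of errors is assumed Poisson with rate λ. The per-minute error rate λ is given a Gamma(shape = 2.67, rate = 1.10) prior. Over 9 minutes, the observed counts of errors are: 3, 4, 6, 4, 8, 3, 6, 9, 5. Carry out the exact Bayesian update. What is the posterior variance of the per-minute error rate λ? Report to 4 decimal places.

With a Gamma(shape α, rate β) prior, the Poisson likelihood is conjugate: the posterior is Gamma(α + ΣXᵢ, β + n).
Sum of counts S = 48 over n = 9 minutes.
Posterior: Gamma(α+S, β+n) = Gamma(2.67+48, 1.10+9) = Gamma(50.67, 10.10).
Var = α/β² = 50.67/10.10² = 0.4967.

0.4967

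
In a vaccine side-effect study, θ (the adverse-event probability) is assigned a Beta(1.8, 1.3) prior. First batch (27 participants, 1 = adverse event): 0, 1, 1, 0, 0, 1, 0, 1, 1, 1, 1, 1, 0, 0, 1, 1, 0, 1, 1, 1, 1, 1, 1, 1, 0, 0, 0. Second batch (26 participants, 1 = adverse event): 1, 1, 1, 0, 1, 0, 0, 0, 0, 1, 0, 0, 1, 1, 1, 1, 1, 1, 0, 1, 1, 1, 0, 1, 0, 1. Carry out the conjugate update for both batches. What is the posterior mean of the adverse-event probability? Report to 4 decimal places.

0.6203

The Beta prior is conjugate to a Binomial/Bernoulli likelihood; the update adds successes to α and failures to β.
After batch 1: Beta(1.8+17, 1.3+10) = Beta(18.8, 11.3).
After batch 2: Beta(18.8+16, 11.3+10) = Beta(34.8, 21.3).
Posterior mean = α/(α+β) = 34.8/56.1 = 0.6203.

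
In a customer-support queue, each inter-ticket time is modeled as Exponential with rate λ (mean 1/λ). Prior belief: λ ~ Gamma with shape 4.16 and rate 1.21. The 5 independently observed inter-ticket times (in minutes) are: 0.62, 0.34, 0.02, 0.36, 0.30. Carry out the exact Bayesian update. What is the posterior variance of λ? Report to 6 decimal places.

With a Gamma(shape α, rate β) prior on the exponential rate λ, the posterior after n observations with total T = Σxᵢ is Gamma(α+n, β+T).
Sum of observations T = 1.64 minutes; n = 5.
Posterior: Gamma(4.16+5, 1.21+1.64) = Gamma(9.16, 2.85).
Var = α/β² = 1.127732.

1.127732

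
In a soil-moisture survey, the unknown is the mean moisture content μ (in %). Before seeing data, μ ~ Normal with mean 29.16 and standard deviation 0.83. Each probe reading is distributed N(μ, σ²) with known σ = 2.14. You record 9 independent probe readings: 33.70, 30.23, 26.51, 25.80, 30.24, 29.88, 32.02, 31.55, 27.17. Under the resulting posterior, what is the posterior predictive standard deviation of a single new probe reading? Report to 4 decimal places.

For Normal data with known variance σ², a Normal(μ₀, σ₀²) prior on μ is conjugate. Posterior precision = 1/σ₀² + n/σ²; posterior mean is the precision-weighted average of μ₀ and x̄.
σ₀² = 0.83² = 0.6889, σ² = 2.14² = 4.5796; σ² + n·σ₀² = 4.5796 + 9·0.6889 = 10.7797.
Posterior precision = 1/σ₀² + n/σ² = 1/0.6889 + 9/4.5796 = (σ² + n·σ₀²)/(σ₀²σ²) = 10.7797/(0.6889·4.5796); posterior variance σₙ² = σ₀²σ²/(σ² + n·σ₀²) = 0.6889·4.5796/10.7797 = 0.292669.
Predictive variance for one new observation = σₙ² + σ² = 0.6889·4.5796/10.7797 + 4.5796 = σ²·(σ₀² + 10.7797)/10.7797 = 4.5796·11.4686/10.7797 = 4.872269; SD = √(4.5796·11.4686/10.7797) = 2.2073.

2.2073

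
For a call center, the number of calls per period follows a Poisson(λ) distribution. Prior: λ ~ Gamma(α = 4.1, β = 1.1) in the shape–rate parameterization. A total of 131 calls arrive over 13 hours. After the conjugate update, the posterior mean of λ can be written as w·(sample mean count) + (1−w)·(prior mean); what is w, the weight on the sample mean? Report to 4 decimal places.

0.9220

With a Gamma(shape α, rate β) prior, the Poisson likelihood is conjugate: the posterior is Gamma(α + ΣXᵢ, β + n).
Posterior mean = (α₀+S)/(β₀+n) = [n/(β₀+n)]·(S/n) + [β₀/(β₀+n)]·(α₀/β₀), so only n and β₀ enter the weight.
Weight on data w = n/(β₀+n) = 13/(1.1+13) = 13/14.1 = 0.9220.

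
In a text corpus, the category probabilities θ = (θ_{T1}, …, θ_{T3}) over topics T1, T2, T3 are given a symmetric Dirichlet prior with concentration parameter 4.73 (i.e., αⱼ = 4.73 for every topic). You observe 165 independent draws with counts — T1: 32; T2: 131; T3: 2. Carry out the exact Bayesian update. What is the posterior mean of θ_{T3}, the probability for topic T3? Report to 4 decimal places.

0.0376

The Dirichlet prior is conjugate to the Multinomial likelihood: each posterior αⱼ = prior αⱼ + observed count nⱼ.
Posterior concentration: (36.73, 135.73, 6.73), total = 179.19.
E[θ_{T3}|data] = α_{T3}/Σα = 6.73/179.19 = 0.0376.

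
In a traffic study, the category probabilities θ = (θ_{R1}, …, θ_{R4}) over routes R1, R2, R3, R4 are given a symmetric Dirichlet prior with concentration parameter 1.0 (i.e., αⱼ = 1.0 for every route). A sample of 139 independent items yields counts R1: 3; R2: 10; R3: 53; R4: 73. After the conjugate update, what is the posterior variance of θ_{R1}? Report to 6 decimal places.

The Dirichlet prior is conjugate to the Multinomial likelihood: each posterior αⱼ = prior αⱼ + observed count nⱼ.
Posterior concentration: (4.0, 11.0, 54.0, 74.0), total = 143.0.
Var[θ_j] = α_j(Σα−α_j)/((Σα)²(Σα+1)) = 4.0·139.0/(143.0²·144.0) = 0.000189.

0.000189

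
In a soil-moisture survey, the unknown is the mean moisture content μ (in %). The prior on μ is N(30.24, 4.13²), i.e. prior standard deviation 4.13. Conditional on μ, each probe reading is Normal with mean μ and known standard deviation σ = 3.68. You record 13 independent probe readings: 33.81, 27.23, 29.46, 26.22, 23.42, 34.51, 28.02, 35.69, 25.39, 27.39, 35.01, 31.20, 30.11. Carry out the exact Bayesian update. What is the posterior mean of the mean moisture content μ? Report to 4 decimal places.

For Normal data with known variance σ², a Normal(μ₀, σ₀²) prior on μ is conjugate. Posterior precision = 1/σ₀² + n/σ²; posterior mean is the precision-weighted average of μ₀ and x̄.
Σxᵢ = 33.81 + 27.23 + 29.46 + 26.22 + 23.42 + 34.51 + 28.02 + 35.69 + 25.39 + 27.39 + 35.01 + 31.20 + 30.11 = 387.46, so n·x̄ = 387.46.
σ₀² = 4.13² = 17.0569, σ² = 3.68² = 13.5424; σ² + n·σ₀² = 13.5424 + 13·17.0569 = 235.2821.
Posterior mean = (μ₀/σ₀² + n·x̄/σ²)/(1/σ₀² + n/σ²) = (σ²·μ₀ + σ₀²·n·x̄)/(σ² + n·σ₀²) = (13.5424·30.24 + 17.0569·387.46)/235.2821 = 7018.38865/235.2821 = 29.8297.

29.8297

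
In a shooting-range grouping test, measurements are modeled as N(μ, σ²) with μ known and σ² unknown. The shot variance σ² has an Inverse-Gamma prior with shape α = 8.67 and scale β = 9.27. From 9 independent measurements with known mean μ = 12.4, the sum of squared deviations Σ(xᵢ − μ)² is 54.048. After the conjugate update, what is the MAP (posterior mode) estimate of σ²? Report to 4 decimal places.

With known mean μ and an Inverse-Gamma(α, β) prior on σ², the Normal likelihood is conjugate: posterior is Inv-Gamma(α + n/2, β + Σ(xᵢ−μ)²/2).
Posterior: Inv-Gamma(8.67 + 9/2, 9.27 + 54.048/2) = Inv-Gamma(13.17, 36.2940).
Mode = β/(α+1) = 36.2940/14.17 = 2.5613.

2.5613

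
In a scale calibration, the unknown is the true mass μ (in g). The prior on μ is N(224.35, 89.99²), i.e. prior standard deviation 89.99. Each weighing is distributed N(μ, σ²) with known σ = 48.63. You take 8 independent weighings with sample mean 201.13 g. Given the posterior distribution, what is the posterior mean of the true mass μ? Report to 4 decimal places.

201.9478

For Normal data with known variance σ², a Normal(μ₀, σ₀²) prior on μ is conjugate. Posterior precision = 1/σ₀² + n/σ²; posterior mean is the precision-weighted average of μ₀ and x̄.
n·x̄ = 8·201.13 = 1609.04.
σ₀² = 89.99² = 8098.2001, σ² = 48.63² = 2364.8769; σ² + n·σ₀² = 2364.8769 + 8·8098.2001 = 67150.4777.
Posterior mean = (μ₀/σ₀² + n·x̄/σ²)/(1/σ₀² + n/σ²) = (σ²·μ₀ + σ₀²·n·x̄)/(σ² + n·σ₀²) = (2364.8769·224.35 + 8098.2001·1609.04)/67150.4777 = 13560888.021419/67150.4777 = 201.9478.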